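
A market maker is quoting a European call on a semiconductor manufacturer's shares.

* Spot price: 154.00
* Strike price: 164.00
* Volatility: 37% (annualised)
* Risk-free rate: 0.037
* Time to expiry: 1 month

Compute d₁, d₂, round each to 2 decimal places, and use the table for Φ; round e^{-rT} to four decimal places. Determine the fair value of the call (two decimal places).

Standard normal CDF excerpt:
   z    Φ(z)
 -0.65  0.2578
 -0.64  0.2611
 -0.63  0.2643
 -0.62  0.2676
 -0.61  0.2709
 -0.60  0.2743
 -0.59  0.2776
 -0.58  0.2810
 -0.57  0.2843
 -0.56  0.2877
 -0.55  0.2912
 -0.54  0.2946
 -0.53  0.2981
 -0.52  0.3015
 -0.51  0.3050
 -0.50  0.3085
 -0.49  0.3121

T = 0.08333;  σ√T = 0.1068
d₁ = [ln(154/164) + (0.037 + ½·0.37²)·0.08333] / (σ√T) = (-0.0629 + 0.0088) / 0.1068 = -0.5068 ⇒ -0.51
d₂ = -0.5068 − 0.1068 = -0.6136 ⇒ -0.61
exp(−rT) = exp(−0.037·0.08333) = 0.9969
N(d₁) = N(-0.51) = 0.3050;  N(d₂) = N(-0.61) = 0.2709
C = 154·0.3050 − 164·0.9969·0.2709 = 46.9700 − 44.2899 = 2.6801

2.68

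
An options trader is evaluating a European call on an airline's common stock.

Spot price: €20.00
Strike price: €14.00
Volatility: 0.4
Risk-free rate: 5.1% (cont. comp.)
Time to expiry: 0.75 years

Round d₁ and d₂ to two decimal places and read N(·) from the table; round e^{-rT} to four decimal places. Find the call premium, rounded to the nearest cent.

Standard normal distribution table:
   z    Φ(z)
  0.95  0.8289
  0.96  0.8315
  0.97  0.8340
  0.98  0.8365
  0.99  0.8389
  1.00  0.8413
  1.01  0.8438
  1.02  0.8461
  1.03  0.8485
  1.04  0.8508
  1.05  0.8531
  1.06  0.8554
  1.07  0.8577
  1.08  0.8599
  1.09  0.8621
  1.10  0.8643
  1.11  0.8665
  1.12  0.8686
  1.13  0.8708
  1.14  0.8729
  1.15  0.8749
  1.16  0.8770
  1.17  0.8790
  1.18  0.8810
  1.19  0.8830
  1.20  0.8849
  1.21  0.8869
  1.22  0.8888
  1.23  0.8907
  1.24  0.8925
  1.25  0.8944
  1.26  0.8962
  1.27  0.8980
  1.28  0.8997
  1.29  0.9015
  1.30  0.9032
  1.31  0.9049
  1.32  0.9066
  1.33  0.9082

€6.86

σ√T = 0.4·√0.75 = 0.3464
d₁ = [ln(20/14) + (0.051 + ½·0.4²)·0.75] / (σ√T) = (0.3567 + 0.0983) / 0.3464 = 1.3133 ≈ 1.31
d₂ = 1.3133 − 0.3464 = 0.9668 ≈ 0.97
e^(−rT) = e^(−0.051·0.75) = 0.9625
N(d₁) = N(1.31) = 0.9049;  N(d₂) = N(0.97) = 0.8340
C = 20·0.9049 − 14·0.9625·0.8340 = 18.0980 − 11.2381 = 6.8598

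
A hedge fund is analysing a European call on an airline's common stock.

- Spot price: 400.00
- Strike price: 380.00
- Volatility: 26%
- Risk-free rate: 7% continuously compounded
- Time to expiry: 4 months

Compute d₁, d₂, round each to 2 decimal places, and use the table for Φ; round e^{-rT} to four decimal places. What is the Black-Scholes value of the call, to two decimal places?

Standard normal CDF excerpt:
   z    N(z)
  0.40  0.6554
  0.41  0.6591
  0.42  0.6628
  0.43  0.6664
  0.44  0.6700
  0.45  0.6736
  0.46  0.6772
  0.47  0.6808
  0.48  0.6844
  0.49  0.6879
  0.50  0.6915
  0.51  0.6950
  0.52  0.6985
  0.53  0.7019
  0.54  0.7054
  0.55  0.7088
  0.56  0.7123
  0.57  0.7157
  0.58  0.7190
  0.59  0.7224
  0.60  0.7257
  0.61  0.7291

40.23

σ√T = 0.26·√0.3333 = 0.1501
d₁ = [ln(400/380) + (0.07 + 0.26²/2)·0.3333] / 0.1501 = [0.0513 + 0.0346] / 0.1501 = 0.5722 which rounds to 0.57
d₂ = d₁ − σ√T = 0.5722 − 0.1501 = 0.4221 which rounds to 0.42
exp(−rT) = exp(−0.07·0.3333) = 0.9769
N(d₁) = N(0.57) = 0.7157;  N(d₂) = N(0.42) = 0.6628
C = 400·0.7157 − 380·0.9769·0.6628 = 286.2800 − 246.0459 = 40.2341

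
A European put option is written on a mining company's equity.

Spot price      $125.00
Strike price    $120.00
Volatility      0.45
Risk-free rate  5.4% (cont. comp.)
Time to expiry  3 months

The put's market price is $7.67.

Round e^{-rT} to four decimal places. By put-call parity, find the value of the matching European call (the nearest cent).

e^(−rT) = e^(−0.054·0.25) = 0.9866
Put-call parity: C − P = S − K·e^(−rT) = 125 − 120·0.9866 = 125 − 118.3920 = 6.6080
C = P + (C − P) = 7.67 + (6.6080) = 14.2780

$14.28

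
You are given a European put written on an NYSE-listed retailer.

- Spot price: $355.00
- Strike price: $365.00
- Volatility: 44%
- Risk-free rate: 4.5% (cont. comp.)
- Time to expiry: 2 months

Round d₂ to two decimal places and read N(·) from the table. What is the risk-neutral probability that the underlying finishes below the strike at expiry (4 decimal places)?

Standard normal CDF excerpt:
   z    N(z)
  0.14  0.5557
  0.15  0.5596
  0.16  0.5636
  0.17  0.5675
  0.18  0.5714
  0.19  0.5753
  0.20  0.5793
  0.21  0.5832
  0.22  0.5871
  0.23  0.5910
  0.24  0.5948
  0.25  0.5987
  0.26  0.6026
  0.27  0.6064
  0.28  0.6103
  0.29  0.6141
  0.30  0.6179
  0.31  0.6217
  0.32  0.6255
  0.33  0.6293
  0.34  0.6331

σ√T = 0.44 × 0.4082 = 0.1796
d₁ = [ln(355/365) + (0.045 + ½·0.44²)·0.1667] / (σ√T) = (-0.0278 + 0.0236) / 0.1796 = -0.0231 → -0.02
d₂ = -0.0231 − 0.1796 = -0.2027 → -0.20
Risk-neutral Pr[S_T < K] = N(−d₂) = N(0.20) = 0.5793

0.5793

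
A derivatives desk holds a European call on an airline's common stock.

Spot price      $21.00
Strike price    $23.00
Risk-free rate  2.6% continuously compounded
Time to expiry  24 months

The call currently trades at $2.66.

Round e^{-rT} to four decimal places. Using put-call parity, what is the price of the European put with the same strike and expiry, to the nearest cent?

$3.49

e^(−rT) = e^(−0.026·2) = 0.9493
Put-call parity: C − P = S − K·e^(−rT) = 21 − 23·0.9493 = 21 − 21.8339 = -0.8339
P = C − (C − P) = 2.66 − (-0.8339) = 3.4939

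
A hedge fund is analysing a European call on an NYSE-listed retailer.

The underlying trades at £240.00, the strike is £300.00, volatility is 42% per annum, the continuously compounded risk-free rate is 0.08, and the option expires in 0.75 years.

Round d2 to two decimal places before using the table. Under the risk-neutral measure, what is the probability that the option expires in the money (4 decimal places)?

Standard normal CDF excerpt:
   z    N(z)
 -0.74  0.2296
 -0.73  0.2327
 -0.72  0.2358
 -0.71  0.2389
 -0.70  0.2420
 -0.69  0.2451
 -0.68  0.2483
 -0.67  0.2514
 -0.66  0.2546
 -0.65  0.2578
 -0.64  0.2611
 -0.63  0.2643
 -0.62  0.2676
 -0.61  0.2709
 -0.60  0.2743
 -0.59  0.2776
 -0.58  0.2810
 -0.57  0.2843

σ√T = 0.42 × 0.8660 = 0.3637
d₁ = [ln(240/300) + (0.08 + 0.42²/2)·0.75] / 0.3637 = [-0.2231 + 0.1261] / 0.3637 = -0.2667 ⇒ -0.27
d₂ = d₁ − σ√T = -0.2667 − 0.3637 = -0.6304 ⇒ -0.63
Pr(exercise) under Q = N(d₂) = 0.2643

0.2643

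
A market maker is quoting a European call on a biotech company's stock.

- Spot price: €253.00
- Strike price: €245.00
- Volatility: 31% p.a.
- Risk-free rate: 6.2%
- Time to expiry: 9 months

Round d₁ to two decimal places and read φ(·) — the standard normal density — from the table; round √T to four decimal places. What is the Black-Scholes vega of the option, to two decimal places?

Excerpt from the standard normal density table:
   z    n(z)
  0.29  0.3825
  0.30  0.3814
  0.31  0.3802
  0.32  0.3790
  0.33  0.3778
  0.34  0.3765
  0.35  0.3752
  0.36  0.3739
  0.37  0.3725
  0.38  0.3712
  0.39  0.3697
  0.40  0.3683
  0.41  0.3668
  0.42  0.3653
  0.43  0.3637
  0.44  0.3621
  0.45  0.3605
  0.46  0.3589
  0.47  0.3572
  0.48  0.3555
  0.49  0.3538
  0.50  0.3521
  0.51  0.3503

79.69

σ√T = 0.31 × 0.8660 = 0.2685
d₁ = [ln(253/245) + (0.062 + 0.31²/2)·0.75] / 0.2685 = [0.0321 + 0.0825] / 0.2685 = 0.4271 ≈ 0.43
√T = √0.75 = 0.8660
φ(d₁) = φ(0.43) = 0.3637
vega = S·φ(d₁)·√T = 253·0.3637·0.8660 = 79.6859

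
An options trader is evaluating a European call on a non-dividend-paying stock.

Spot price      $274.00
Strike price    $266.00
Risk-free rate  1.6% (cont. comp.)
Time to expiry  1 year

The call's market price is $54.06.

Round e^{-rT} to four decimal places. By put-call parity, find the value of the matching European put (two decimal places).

$41.83

exp(−rT) = exp(−0.016·1) = 0.9841
Put-call parity: C − P = S − K·e^(−rT) = 274 − 266·0.9841 = 274 − 261.7706 = 12.2294
P = C − (C − P) = 54.06 − (12.2294) = 41.8306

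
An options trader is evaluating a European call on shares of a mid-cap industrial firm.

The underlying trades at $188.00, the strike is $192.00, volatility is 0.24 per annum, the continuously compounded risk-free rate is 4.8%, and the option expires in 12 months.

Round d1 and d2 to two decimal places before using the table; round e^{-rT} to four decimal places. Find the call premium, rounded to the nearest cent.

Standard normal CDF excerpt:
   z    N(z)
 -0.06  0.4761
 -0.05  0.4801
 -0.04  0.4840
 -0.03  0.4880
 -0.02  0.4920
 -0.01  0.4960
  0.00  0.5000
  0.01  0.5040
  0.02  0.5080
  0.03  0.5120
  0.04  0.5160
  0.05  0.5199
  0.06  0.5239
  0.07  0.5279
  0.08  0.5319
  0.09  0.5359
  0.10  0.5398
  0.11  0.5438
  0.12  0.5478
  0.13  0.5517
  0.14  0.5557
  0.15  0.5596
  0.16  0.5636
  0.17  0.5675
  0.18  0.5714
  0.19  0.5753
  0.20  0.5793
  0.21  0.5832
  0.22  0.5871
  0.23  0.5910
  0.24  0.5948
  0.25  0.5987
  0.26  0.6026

$20.34

T = 1;  σ√T = 0.2400
d₁ = [ln(188/192) + (0.048 + ½·0.24²)·1] / (σ√T) = (-0.0211 + 0.0768) / 0.2400 = 0.2323 → 0.23
d₂ = 0.2323 − 0.2400 = -0.0077 → -0.01
exp(−rT) = exp(−0.048·1) = 0.9531
N(d₁) = N(0.23) = 0.5910;  N(d₂) = N(-0.01) = 0.4960
C = 188·0.5910 − 192·0.9531·0.4960 = 111.1080 − 90.7656 = 20.3424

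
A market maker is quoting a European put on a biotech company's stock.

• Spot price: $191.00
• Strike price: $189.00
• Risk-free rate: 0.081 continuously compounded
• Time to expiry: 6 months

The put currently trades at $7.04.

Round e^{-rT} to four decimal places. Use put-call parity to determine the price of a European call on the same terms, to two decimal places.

e^(−rT) = e^(−0.081·0.5) = 0.9603
Put-call parity: C − P = S − K·e^(−rT) = 191 − 189·0.9603 = 191 − 181.4967 = 9.5033
C = P + (C − P) = 7.04 + (9.5033) = 16.5433

$16.54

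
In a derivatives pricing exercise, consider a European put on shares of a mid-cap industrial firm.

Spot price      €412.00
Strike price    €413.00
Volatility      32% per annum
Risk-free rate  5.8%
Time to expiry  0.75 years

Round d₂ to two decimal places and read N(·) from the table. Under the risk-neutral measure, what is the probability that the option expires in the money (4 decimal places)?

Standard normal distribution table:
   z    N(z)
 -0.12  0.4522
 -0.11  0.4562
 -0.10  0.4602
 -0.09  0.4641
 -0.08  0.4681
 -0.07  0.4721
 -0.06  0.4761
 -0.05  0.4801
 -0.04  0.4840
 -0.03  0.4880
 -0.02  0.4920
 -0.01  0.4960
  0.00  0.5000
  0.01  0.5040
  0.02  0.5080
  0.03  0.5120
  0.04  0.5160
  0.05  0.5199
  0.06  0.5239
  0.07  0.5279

0.4960

σ√T = 0.32·√0.75 = 0.2771
d₁ = [ln(412/413) + (0.058 + 0.32²/2)·0.75] / 0.2771 = [-0.0024 + 0.0819] / 0.2771 = 0.2868 → 0.29
d₂ = d₁ − σ√T = 0.2868 − 0.2771 = 0.0097 → 0.01
Pr(exercise) under Q = N(−d₂) = N(-0.01) = 0.4960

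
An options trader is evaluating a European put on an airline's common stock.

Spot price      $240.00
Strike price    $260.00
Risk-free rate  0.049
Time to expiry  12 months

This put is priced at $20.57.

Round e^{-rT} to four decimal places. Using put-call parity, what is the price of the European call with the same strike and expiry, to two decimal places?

$13.00

exp(−rT) = exp(−0.049·1) = 0.9522
Put-call parity: C − P = S − K·e^(−rT) = 240 − 260·0.9522 = 240 − 247.5720 = -7.5720
C = P + (C − P) = 20.57 + (-7.5720) = 12.9980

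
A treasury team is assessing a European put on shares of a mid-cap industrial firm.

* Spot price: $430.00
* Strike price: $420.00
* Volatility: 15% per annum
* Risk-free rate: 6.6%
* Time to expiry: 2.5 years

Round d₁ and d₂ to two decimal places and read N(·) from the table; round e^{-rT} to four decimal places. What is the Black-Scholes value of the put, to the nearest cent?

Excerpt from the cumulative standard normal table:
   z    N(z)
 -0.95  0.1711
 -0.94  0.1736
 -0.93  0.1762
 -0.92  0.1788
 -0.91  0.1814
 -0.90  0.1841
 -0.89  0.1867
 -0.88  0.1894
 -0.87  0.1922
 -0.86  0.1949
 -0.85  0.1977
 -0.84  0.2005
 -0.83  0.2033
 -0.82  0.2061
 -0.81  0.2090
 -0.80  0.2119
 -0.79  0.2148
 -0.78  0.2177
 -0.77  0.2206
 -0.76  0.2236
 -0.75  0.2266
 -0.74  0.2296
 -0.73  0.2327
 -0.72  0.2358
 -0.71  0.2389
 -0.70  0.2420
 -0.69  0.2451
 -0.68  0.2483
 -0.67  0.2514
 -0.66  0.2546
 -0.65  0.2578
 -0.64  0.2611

$10.42

σ√T = 0.15 × 1.5811 = 0.2372
ln(S/K) + (r + σ²/2)T = ln(430/420) + (0.066 + 0.15²/2)·2.5 = 0.0235 + 0.1931 = 0.2167
d₁ = 0.2167 / 0.2372 = 0.9135 ⇒ 0.91
d₂ = d₁ − σ√T = 0.9135 − 0.2372 = 0.6763 ⇒ 0.68
e^(−rT) = e^(−0.066·2.5) = 0.8479
N(−d₂) = N(-0.68) = 0.2483;  N(−d₁) = N(-0.91) = 0.1814
P = 420·0.8479·0.2483 − 430·0.1814 = 88.4241 − 78.0020 = 10.4221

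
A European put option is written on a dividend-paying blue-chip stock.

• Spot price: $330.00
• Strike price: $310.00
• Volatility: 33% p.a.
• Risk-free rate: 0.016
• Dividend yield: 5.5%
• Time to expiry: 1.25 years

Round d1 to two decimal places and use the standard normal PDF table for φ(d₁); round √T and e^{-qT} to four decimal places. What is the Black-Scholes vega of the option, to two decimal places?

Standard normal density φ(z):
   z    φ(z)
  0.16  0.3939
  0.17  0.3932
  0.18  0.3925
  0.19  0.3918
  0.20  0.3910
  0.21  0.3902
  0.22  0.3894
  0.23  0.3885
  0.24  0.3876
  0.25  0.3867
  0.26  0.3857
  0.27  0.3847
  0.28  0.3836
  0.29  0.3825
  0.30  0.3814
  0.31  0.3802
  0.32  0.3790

T = 1.25;  σ√T = 0.3690
d₁ = [ln(330/310) + (0.016 − 0.055 + 0.33²/2)·1.25] / 0.3690 = [0.0625 + 0.0193] / 0.3690 = 0.2218 → 0.22
√T = √1.25 = 1.1180
φ(d₁) = φ(0.22) = 0.3894
exp(−qT) = exp(−0.055·1.25) = 0.9336
vega = S·exp(−qT)·φ(d₁)·√T = 330·0.9336·0.3894·1.1180 = 134.1259
(Call and put vega coincide under Black-Scholes.)

134.13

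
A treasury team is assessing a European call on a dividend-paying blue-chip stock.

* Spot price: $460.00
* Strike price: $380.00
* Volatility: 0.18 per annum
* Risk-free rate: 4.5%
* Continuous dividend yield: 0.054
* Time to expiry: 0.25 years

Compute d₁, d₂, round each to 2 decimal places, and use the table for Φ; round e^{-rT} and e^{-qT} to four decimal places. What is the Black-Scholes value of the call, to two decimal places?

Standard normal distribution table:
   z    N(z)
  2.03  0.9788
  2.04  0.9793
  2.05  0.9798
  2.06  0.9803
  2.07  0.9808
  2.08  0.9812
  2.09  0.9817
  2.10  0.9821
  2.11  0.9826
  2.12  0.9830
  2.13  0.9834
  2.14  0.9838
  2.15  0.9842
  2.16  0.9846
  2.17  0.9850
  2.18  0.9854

$78.33

T = 0.25;  σ√T = 0.0900
ln(S/K) + (r − q + σ²/2)T = ln(460/380) + (0.045 − 0.054 + 0.18²/2)·0.25 = 0.1911 + 0.0018 = 0.1929
d₁ = 0.1929 / 0.0900 = 2.1428 → 2.14
d₂ = d₁ − σ√T = 2.1428 − 0.0900 = 2.0528 → 2.05
e^(−qT) = e^(−0.054·0.25) = 0.9866;  e^(−rT) = e^(−0.045·0.25) = 0.9888
N(d₁) = N(2.14) = 0.9838;  N(d₂) = N(2.05) = 0.9798
C = 460·0.9866·0.9838 − 380·0.9888·0.9798 = 446.4839 − 368.1540 = 78.3299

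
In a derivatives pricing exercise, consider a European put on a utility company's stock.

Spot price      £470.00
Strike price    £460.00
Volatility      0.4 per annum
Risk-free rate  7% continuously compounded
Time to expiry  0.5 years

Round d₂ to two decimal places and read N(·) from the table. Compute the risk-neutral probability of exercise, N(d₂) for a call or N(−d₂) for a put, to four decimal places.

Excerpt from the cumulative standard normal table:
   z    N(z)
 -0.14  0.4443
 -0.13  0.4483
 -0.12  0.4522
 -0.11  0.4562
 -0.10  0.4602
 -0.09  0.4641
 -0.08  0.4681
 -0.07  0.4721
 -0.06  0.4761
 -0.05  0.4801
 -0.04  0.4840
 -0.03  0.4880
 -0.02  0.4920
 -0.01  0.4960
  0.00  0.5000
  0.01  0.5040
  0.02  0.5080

0.4761

T = 0.5;  σ√T = 0.2828
d₁ = [ln(470/460) + (0.07 + 0.4²/2)·0.5] / 0.2828 = [0.0215 + 0.0750] / 0.2828 = 0.3412 ≈ 0.34
d₂ = d₁ − σ√T = 0.3412 − 0.2828 = 0.0584 ≈ 0.06
Risk-neutral Pr[S_T < K] = N(−d₂) = N(-0.06) = 0.4761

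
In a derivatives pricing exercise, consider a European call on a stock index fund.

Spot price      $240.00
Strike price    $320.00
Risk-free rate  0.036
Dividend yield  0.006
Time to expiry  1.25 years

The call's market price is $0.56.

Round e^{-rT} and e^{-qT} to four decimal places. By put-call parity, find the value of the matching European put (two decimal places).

e^(−qT) = e^(−0.006·1.25) = 0.9925;  e^(−rT) = e^(−0.036·1.25) = 0.9560
Put-call parity: C − P = S·e^(−qT) − K·e^(−rT) = 240·0.9925 − 320·0.9560 = 238.2000 − 305.9200 = -67.7200
P = C − (C − P) = 0.56 − (-67.7200) = 68.2800

$68.28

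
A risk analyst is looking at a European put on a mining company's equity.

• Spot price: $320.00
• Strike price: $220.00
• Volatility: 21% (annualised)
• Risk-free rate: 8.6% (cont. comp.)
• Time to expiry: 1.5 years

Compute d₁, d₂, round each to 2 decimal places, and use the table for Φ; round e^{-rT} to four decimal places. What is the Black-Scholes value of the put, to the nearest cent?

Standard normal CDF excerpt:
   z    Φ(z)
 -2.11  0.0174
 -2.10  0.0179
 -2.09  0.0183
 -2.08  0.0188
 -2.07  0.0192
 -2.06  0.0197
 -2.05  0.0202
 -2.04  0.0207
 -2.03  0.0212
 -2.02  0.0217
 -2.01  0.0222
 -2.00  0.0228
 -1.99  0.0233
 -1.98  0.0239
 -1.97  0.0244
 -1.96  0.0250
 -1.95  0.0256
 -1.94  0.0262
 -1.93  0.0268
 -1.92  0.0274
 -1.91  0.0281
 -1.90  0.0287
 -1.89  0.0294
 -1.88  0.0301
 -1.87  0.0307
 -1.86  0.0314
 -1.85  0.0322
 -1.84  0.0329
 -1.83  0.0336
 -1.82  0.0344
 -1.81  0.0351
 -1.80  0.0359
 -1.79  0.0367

T = 1.5;  σ√T = 0.2572
ln(S/K) + (r + σ²/2)T = ln(320/220) + (0.086 + 0.21²/2)·1.5 = 0.3747 + 0.1621 = 0.5368
d₁ = 0.5368 / 0.2572 = 2.0870 ⇒ 2.09
d₂ = d₁ − σ√T = 2.0870 − 0.2572 = 1.8298 ⇒ 1.83
exp(−rT) = exp(−0.086·1.5) = 0.8790
N(−d₂) = N(-1.83) = 0.0336;  N(−d₁) = N(-2.09) = 0.0183
P = 220·0.8790·0.0336 − 320·0.0183 = 6.4976 − 5.8560 = 0.6416

$0.64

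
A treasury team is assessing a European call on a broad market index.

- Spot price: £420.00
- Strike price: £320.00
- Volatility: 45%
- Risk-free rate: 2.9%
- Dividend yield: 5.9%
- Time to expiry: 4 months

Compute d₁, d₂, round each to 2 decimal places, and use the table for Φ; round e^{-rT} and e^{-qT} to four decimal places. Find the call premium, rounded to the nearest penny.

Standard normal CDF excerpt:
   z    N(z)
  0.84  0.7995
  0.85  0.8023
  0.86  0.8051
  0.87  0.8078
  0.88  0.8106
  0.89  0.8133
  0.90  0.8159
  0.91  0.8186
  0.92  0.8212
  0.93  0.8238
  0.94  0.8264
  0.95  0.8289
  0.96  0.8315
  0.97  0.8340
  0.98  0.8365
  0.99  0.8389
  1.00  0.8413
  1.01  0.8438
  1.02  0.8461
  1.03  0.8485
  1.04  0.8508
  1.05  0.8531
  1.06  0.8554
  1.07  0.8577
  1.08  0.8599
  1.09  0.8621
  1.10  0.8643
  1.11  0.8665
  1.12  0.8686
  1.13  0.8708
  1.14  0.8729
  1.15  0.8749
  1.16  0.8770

£102.57

σ√T = 0.45·√0.3333 = 0.2598
d₁ = [ln(420/320) + (0.029 − 0.059 + 0.45²/2)·0.3333] / 0.2598 = [0.2719 + 0.0238] / 0.2598 = 1.1381 ≈ 1.14
d₂ = d₁ − σ√T = 1.1381 − 0.2598 = 0.8783 ≈ 0.88
exp(−qT) = exp(−0.059·0.3333) = 0.9805;  exp(−rT) = exp(−0.029·0.3333) = 0.9904
N(d₁) = N(1.14) = 0.8729;  N(d₂) = N(0.88) = 0.8106
C = 420·0.9805·0.8729 − 320·0.9904·0.8106 = 359.4689 − 256.9018 = 102.5671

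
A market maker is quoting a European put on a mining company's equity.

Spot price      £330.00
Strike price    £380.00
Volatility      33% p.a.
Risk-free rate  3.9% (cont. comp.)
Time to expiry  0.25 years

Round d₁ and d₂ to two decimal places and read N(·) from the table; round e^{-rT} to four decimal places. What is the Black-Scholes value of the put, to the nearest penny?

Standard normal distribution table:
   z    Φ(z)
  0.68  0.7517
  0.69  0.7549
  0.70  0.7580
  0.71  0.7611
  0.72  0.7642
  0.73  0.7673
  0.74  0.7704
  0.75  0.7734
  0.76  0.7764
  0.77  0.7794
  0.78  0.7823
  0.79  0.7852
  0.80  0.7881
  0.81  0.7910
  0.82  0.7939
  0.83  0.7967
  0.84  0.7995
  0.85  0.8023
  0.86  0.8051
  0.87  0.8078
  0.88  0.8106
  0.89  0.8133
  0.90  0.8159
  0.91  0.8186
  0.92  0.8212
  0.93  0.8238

£53.88

σ√T = 0.33·√0.25 = 0.1650
d₁ = [ln(330/380) + (0.039 + ½·0.33²)·0.25] / (σ√T) = (-0.1411 + 0.0234) / 0.1650 = -0.7134 ≈ -0.71
d₂ = -0.7134 − 0.1650 = -0.8784 ≈ -0.88
exp(−rT) = exp(−0.039·0.25) = 0.9903
N(−d₂) = N(0.88) = 0.8106;  N(−d₁) = N(0.71) = 0.7611
P = 380·0.9903·0.8106 − 330·0.7611 = 305.0401 − 251.1630 = 53.8771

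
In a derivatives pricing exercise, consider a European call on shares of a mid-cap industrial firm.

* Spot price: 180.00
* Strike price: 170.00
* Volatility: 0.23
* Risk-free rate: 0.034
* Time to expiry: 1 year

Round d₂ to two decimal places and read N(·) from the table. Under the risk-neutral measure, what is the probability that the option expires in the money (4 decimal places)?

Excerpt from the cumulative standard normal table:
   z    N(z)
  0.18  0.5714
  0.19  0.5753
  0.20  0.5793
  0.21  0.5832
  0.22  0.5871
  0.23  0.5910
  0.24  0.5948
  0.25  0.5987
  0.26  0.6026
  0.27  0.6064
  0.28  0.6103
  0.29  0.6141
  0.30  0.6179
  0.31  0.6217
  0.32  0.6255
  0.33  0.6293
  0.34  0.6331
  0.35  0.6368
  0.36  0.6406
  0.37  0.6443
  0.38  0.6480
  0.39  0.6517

0.6103

σ√T = 0.23 × 1.0000 = 0.2300
ln(S/K) + (r + σ²/2)T = ln(180/170) + (0.034 + 0.23²/2)·1 = 0.0572 + 0.0605 = 0.1176
d₁ = 0.1176 / 0.2300 = 0.5113 ⇒ 0.51
d₂ = d₁ − σ√T = 0.5113 − 0.2300 = 0.2813 ⇒ 0.28
Risk-neutral Pr[S_T > K] = N(d₂) = N(0.28) = 0.6103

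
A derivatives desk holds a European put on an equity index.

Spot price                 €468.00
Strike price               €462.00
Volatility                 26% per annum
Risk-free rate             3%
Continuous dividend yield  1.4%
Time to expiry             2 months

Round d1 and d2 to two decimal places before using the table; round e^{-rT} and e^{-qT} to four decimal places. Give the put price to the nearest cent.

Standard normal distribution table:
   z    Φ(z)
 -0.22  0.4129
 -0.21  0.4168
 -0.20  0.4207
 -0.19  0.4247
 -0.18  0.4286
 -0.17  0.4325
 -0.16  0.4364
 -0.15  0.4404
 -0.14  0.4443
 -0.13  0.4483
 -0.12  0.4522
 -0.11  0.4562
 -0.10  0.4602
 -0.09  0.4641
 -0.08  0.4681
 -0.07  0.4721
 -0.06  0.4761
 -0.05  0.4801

€16.91

σ√T = 0.26·√0.1667 = 0.1061
d₁ = [ln(468/462) + (0.03 − 0.014 + 0.26²/2)·0.1667] / 0.1061 = [0.0129 + 0.0083] / 0.1061 = 0.1998 ⇒ 0.20
d₂ = d₁ − σ√T = 0.1998 − 0.1061 = 0.0936 ⇒ 0.09
exp(−qT) = exp(−0.014·0.1667) = 0.9977;  exp(−rT) = exp(−0.03·0.1667) = 0.9950
P = 462·0.9950·N(-0.09) − 468·0.9977·N(-0.20) = 462·0.9950·0.4641 − 468·0.9977·0.4207 = 213.3421 − 196.4348 = 16.9074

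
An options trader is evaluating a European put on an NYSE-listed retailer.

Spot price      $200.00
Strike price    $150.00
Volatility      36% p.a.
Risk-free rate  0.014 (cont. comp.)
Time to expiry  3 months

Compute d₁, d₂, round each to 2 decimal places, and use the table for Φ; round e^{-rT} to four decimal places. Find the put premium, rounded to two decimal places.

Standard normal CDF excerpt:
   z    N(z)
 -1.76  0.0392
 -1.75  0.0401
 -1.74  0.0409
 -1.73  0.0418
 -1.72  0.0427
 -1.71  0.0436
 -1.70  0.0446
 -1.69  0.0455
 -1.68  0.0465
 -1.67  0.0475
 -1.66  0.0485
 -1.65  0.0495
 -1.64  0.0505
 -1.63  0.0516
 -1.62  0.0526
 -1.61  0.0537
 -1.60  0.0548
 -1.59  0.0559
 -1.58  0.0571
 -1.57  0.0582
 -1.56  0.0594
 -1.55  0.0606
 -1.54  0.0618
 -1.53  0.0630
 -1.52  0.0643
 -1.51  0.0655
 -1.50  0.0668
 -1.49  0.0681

$0.70

T = 0.25;  σ√T = 0.1800
d₁ = [ln(200/150) + (0.014 + 0.36²/2)·0.25] / 0.1800 = [0.2877 + 0.0197] / 0.1800 = 1.7077 → 1.71
d₂ = d₁ − σ√T = 1.7077 − 0.1800 = 1.5277 → 1.53
exp(−rT) = exp(−0.014·0.25) = 0.9965
P = 150·0.9965·N(-1.53) − 200·N(-1.71) = 150·0.9965·0.0630 − 200·0.0436 = 9.4169 − 8.7200 = 0.6969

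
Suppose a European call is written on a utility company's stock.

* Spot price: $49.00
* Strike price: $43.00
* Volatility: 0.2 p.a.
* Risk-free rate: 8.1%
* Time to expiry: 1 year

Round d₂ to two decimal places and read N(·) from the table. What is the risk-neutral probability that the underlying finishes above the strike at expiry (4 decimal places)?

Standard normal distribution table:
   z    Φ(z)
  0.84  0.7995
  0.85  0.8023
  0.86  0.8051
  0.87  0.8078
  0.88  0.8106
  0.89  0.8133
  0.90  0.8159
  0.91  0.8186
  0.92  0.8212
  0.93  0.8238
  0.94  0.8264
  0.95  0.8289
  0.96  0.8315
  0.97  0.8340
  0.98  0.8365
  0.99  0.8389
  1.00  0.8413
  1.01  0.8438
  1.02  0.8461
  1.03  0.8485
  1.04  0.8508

0.8315

σ√T = 0.2·√1 = 0.2000
d₁ = [ln(49/43) + (0.081 + ½·0.2²)·1] / (σ√T) = (0.1306 + 0.1010) / 0.2000 = 1.1581 which rounds to 1.16
d₂ = 1.1581 − 0.2000 = 0.9581 which rounds to 0.96
Pr(exercise) under Q = N(d₂) = 0.8315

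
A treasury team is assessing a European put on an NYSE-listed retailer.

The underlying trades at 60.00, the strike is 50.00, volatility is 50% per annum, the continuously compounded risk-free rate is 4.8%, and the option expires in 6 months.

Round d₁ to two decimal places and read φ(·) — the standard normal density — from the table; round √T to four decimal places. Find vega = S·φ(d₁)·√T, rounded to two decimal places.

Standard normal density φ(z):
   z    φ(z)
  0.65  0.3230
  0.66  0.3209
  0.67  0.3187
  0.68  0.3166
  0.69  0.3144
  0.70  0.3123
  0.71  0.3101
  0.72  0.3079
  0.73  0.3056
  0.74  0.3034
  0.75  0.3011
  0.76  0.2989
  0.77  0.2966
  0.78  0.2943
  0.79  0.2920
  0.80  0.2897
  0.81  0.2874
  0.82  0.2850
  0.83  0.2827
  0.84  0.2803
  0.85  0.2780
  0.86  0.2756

12.68

σ√T = 0.5 × 0.7071 = 0.3536
d₁ = [ln(60/50) + (0.048 + ½·0.5²)·0.5] / (σ√T) = (0.1823 + 0.0865) / 0.3536 = 0.7603 ≈ 0.76
√T = √0.5 = 0.7071
φ(d₁) = φ(0.76) = 0.2989
vega = S·φ(d₁)·√T = 60·0.2989·0.7071 = 12.6811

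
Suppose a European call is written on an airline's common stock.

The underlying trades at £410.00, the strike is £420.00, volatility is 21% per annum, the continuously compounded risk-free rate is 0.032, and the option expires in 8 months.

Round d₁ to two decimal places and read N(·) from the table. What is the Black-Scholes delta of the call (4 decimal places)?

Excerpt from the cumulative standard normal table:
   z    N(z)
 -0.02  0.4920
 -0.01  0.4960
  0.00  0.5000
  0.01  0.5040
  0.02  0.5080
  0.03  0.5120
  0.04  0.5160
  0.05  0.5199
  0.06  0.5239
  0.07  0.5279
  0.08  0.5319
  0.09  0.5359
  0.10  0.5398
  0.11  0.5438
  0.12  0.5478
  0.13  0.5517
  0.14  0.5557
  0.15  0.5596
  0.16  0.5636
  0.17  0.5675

σ√T = 0.21 × 0.8165 = 0.1715
d₁ = [ln(410/420) + (0.032 + 0.21²/2)·0.6667] / 0.1715 = [-0.0241 + 0.0360] / 0.1715 = 0.0696 ⇒ 0.07
N(d₁) = N(0.07) = 0.5279
Δ_call = N(d₁) = 0.5279

0.5279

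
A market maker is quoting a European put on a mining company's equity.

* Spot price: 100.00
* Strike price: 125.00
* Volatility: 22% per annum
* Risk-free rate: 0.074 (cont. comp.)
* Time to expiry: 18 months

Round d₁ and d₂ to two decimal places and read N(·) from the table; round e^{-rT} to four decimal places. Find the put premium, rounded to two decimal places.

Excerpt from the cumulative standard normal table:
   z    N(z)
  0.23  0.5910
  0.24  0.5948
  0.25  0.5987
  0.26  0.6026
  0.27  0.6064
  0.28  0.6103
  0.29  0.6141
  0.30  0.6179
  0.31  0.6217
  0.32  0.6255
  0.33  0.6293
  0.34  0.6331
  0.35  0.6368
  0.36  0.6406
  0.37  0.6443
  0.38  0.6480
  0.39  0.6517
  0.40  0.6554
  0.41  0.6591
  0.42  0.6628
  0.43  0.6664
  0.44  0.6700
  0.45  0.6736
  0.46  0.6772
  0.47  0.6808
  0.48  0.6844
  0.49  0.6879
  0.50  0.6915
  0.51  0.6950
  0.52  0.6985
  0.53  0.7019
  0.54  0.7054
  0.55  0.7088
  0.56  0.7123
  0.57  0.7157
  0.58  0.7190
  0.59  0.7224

σ√T = 0.22 × 1.2247 = 0.2694
d₁ = [ln(100/125) + (0.074 + 0.22²/2)·1.5] / 0.2694 = [-0.2231 + 0.1473] / 0.2694 = -0.2815 which rounds to -0.28
d₂ = d₁ − σ√T = -0.2815 − 0.2694 = -0.5509 which rounds to -0.55
exp(−rT) = exp(−0.074·1.5) = 0.8949
N(−d₂) = N(0.55) = 0.7088;  N(−d₁) = N(0.28) = 0.6103
P = 125·0.8949·0.7088 − 100·0.6103 = 79.2881 − 61.0300 = 18.2581

18.26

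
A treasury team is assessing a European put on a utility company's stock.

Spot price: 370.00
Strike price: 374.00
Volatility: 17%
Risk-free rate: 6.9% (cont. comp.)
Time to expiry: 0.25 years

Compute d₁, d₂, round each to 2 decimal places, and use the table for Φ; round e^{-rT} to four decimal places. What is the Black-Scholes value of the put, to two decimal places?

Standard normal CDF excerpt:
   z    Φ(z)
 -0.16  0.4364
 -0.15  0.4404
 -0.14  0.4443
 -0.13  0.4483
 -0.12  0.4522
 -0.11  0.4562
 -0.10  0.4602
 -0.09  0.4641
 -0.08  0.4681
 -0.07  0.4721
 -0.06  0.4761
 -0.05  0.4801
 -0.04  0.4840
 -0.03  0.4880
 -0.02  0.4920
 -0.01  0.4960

12.08

T = 0.25;  σ√T = 0.0850
d₁ = [ln(370/374) + (0.069 + ½·0.17²)·0.25] / (σ√T) = (-0.0108 + 0.0209) / 0.0850 = 0.1189 which rounds to 0.12
d₂ = 0.1189 − 0.0850 = 0.0339 which rounds to 0.03
exp(−rT) = exp(−0.069·0.25) = 0.9829
N(−d₂) = N(-0.03) = 0.4880;  N(−d₁) = N(-0.12) = 0.4522
P = 374·0.9829·0.4880 − 370·0.4522 = 179.3910 − 167.3140 = 12.0770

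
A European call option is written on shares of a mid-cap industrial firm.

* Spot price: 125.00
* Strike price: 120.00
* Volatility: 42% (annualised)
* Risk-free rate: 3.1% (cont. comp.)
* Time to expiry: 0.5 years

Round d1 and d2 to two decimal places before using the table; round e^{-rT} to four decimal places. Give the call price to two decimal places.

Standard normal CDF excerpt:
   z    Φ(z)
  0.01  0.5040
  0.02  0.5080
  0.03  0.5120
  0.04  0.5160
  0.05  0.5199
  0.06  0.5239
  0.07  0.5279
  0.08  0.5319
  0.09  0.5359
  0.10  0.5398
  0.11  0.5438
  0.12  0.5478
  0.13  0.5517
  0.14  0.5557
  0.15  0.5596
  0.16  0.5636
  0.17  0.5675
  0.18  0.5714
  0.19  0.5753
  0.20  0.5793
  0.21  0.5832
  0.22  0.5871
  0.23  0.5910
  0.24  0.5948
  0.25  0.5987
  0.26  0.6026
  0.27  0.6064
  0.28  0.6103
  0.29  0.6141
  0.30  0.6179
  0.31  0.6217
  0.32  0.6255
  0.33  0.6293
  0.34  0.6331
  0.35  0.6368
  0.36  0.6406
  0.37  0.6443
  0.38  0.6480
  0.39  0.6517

18.17

σ√T = 0.42 × 0.7071 = 0.2970
d₁ = [ln(125/120) + (0.031 + 0.42²/2)·0.5] / 0.2970 = [0.0408 + 0.0596] / 0.2970 = 0.3381 → 0.34
d₂ = d₁ − σ√T = 0.3381 − 0.2970 = 0.0412 → 0.04
exp(−rT) = exp(−0.031·0.5) = 0.9846
N(d₁) = N(0.34) = 0.6331;  N(d₂) = N(0.04) = 0.5160
C = 125·0.6331 − 120·0.9846·0.5160 = 79.1375 − 60.9664 = 18.1711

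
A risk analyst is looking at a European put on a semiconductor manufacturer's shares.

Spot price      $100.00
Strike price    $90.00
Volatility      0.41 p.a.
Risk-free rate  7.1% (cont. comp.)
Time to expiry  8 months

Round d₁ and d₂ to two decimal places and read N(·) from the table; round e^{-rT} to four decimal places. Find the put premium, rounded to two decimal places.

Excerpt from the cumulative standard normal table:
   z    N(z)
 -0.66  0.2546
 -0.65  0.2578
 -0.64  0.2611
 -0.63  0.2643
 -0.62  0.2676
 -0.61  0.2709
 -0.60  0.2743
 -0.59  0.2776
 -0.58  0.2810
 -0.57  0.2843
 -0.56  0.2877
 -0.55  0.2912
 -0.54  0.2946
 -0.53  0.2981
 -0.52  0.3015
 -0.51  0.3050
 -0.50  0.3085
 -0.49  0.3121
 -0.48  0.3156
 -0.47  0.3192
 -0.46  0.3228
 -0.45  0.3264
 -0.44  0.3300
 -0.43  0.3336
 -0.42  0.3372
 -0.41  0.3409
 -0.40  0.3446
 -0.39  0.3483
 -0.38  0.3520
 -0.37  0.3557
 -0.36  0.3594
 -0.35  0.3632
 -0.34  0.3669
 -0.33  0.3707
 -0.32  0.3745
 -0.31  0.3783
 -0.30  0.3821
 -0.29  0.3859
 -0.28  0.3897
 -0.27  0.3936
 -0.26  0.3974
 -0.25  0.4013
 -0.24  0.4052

$6.37

σ√T = 0.41·√0.6667 = 0.3348
d₁ = [ln(100/90) + (0.071 + ½·0.41²)·0.6667] / (σ√T) = (0.1054 + 0.1034) / 0.3348 = 0.6235 → 0.62
d₂ = 0.6235 − 0.3348 = 0.2887 → 0.29
e^(−rT) = e^(−0.071·0.6667) = 0.9538
N(−d₂) = N(-0.29) = 0.3859;  N(−d₁) = N(-0.62) = 0.2676
P = 90·0.9538·0.3859 − 100·0.2676 = 33.1264 − 26.7600 = 6.3664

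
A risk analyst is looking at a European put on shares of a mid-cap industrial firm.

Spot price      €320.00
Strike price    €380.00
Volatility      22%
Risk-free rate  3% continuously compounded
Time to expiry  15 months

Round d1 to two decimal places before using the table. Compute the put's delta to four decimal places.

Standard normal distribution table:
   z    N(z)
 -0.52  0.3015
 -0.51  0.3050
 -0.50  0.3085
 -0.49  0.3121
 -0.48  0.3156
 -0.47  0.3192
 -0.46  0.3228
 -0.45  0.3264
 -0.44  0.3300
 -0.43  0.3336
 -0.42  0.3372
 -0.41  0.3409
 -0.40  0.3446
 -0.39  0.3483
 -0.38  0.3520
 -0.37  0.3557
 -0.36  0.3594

σ√T = 0.22·√1.25 = 0.2460
d₁ = [ln(320/380) + (0.03 + ½·0.22²)·1.25] / (σ√T) = (-0.1719 + 0.0678) / 0.2460 = -0.4232 ⇒ -0.42
N(d₁) = N(-0.42) = 0.3372
Δ_put = N(d₁) − 1 = 0.3372 − 1 = -0.6628

-0.6628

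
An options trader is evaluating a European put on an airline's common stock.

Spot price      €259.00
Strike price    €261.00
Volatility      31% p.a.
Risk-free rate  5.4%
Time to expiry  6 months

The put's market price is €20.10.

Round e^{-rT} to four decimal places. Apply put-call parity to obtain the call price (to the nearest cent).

€25.04

exp(−rT) = exp(−0.054·0.5) = 0.9734
Put-call parity: C − P = S − K·e^(−rT) = 259 − 261·0.9734 = 259 − 254.0574 = 4.9426
C = P + (C − P) = 20.10 + (4.9426) = 25.0426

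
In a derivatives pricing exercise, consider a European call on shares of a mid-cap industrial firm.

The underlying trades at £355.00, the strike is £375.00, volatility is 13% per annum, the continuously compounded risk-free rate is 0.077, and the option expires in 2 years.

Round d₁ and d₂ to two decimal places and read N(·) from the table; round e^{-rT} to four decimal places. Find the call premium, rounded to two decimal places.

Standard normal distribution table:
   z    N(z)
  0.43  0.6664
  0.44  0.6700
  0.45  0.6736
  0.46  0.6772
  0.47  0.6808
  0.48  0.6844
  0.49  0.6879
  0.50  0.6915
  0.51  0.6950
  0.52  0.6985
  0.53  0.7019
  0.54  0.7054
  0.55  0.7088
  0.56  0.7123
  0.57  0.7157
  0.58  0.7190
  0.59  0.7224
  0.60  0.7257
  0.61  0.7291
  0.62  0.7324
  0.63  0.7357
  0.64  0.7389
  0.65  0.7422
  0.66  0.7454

T = 2;  σ√T = 0.1838
d₁ = [ln(355/375) + (0.077 + ½·0.13²)·2] / (σ√T) = (-0.0548 + 0.1709) / 0.1838 = 0.6315 → 0.63
d₂ = 0.6315 − 0.1838 = 0.4476 → 0.45
e^(−rT) = e^(−0.077·2) = 0.8573
C = 355·N(0.63) − 375·0.8573·N(0.45) = 355·0.7357 − 375·0.8573·0.6736 = 261.1735 − 216.5540 = 44.6195

£44.62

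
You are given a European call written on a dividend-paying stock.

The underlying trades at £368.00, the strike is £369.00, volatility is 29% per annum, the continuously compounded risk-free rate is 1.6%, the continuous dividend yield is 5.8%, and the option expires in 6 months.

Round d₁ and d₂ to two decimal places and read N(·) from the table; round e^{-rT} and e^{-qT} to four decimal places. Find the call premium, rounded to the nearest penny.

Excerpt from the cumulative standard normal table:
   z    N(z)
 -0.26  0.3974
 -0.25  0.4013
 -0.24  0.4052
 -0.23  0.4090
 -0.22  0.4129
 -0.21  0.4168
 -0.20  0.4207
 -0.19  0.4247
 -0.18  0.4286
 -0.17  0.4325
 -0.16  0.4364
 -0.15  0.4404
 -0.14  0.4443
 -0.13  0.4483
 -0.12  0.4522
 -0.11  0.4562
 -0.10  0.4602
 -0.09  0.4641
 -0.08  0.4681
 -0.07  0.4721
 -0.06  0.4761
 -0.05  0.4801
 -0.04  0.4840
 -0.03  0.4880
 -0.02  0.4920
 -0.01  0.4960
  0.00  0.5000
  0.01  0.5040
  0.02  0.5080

σ√T = 0.29 × 0.7071 = 0.2051
ln(S/K) + (r − q + σ²/2)T = ln(368/369) + (0.016 − 0.058 + 0.29²/2)·0.5 = -0.0027 + 0.0000 = -0.0027
d₁ = -0.0027 / 0.2051 = -0.0131 ≈ -0.01
d₂ = d₁ − σ√T = -0.0131 − 0.2051 = -0.2182 ≈ -0.22
exp(−qT) = exp(−0.058·0.5) = 0.9714;  exp(−rT) = exp(−0.016·0.5) = 0.9920
N(d₁) = N(-0.01) = 0.4960;  N(d₂) = N(-0.22) = 0.4129
C = 368·0.9714·0.4960 − 369·0.9920·0.4129 = 177.3077 − 151.1412 = 26.1665

£26.17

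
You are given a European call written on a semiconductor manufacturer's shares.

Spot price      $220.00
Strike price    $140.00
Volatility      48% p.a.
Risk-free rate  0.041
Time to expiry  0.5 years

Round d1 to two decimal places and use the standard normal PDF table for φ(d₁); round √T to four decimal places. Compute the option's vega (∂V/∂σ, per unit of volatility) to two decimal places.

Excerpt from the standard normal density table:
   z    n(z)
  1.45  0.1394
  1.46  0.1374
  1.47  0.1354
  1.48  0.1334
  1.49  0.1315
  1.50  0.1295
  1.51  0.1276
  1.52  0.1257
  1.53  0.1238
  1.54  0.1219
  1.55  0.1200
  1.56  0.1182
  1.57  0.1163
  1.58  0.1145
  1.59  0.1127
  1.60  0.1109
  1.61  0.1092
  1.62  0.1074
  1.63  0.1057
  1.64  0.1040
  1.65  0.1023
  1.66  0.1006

σ√T = 0.48 × 0.7071 = 0.3394
d₁ = [ln(220/140) + (0.041 + ½·0.48²)·0.5] / (σ√T) = (0.4520 + 0.0781) / 0.3394 = 1.5618 ⇒ 1.56
√T = √0.5 = 0.7071
φ(d₁) = φ(1.56) = 0.1182
vega = S·φ(d₁)·√T = 220·0.1182·0.7071 = 18.3874

18.39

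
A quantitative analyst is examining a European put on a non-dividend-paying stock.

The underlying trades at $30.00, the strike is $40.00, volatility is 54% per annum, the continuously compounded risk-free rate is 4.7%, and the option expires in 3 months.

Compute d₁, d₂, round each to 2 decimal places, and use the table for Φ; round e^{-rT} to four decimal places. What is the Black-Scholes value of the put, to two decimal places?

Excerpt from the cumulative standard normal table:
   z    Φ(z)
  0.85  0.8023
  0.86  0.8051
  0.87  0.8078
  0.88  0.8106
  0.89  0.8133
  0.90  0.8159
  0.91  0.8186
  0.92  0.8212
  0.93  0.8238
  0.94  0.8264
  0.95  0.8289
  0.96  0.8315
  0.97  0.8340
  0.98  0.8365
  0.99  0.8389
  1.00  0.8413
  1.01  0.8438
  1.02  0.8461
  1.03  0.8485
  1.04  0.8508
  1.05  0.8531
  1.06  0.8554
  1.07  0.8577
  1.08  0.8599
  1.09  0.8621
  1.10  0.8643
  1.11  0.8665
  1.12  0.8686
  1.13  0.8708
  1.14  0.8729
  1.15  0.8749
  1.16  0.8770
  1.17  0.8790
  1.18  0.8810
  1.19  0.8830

T = 0.25;  σ√T = 0.2700
d₁ = [ln(30/40) + (0.047 + ½·0.54²)·0.25] / (σ√T) = (-0.2877 + 0.0482) / 0.2700 = -0.8870 which rounds to -0.89
d₂ = -0.8870 − 0.2700 = -1.1570 which rounds to -1.16
e^(−rT) = e^(−0.047·0.25) = 0.9883
P = 40·0.9883·N(1.16) − 30·N(0.89) = 40·0.9883·0.8770 − 30·0.8133 = 34.6696 − 24.3990 = 10.2706

$10.27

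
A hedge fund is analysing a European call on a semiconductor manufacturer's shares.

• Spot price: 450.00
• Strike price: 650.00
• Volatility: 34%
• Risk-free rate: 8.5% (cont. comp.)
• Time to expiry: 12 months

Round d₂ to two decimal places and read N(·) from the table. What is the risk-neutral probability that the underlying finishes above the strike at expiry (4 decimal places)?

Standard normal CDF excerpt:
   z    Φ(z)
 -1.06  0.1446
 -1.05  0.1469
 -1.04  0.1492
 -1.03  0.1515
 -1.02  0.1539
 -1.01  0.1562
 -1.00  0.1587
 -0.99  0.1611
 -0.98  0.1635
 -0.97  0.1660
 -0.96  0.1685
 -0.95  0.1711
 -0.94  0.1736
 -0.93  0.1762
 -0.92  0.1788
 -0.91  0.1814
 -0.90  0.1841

0.1587

T = 1;  σ√T = 0.3400
d₁ = [ln(450/650) + (0.085 + ½·0.34²)·1] / (σ√T) = (-0.3677 + 0.1428) / 0.3400 = -0.6615 which rounds to -0.66
d₂ = -0.6615 − 0.3400 = -1.0015 which rounds to -1.00
Risk-neutral Pr[S_T > K] = N(d₂) = N(-1.00) = 0.1587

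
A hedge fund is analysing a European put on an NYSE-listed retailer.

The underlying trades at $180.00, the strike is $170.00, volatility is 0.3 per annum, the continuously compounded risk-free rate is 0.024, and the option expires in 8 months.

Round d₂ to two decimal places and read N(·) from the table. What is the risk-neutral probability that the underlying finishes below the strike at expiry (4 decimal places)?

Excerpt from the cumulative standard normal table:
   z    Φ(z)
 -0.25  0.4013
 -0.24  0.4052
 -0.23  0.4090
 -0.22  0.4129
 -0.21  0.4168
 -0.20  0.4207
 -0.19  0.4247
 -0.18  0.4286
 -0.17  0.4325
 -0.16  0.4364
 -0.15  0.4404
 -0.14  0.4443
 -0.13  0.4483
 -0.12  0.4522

0.4286

σ√T = 0.3 × 0.8165 = 0.2449
d₁ = [ln(180/170) + (0.024 + 0.3²/2)·0.6667] / 0.2449 = [0.0572 + 0.0460] / 0.2449 = 0.4211 ⇒ 0.42
d₂ = d₁ − σ√T = 0.4211 − 0.2449 = 0.1762 ⇒ 0.18
Pr(exercise) under Q = N(−d₂) = N(-0.18) = 0.4286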